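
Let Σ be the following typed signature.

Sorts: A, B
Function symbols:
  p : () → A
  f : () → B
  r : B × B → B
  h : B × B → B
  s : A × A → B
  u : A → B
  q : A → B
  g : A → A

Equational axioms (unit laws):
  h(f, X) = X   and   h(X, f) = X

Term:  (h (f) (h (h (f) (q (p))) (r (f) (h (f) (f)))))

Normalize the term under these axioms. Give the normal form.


1. (h (f) (h (h (f) (q (p))) (r (f) (h (f) (f)))))  →  (h (h (f) (q (p))) (r (f) (h (f) (f))))
2. (h (h (f) (q (p))) (r (f) (h (f) (f))))  →  (h (q (p)) (r (f) (h (f) (f))))
3. (h (q (p)) (r (f) (h (f) (f))))  →  (h (q (p)) (r (f) (f)))

normal form = (h (q (p)) (r (f) (f)))


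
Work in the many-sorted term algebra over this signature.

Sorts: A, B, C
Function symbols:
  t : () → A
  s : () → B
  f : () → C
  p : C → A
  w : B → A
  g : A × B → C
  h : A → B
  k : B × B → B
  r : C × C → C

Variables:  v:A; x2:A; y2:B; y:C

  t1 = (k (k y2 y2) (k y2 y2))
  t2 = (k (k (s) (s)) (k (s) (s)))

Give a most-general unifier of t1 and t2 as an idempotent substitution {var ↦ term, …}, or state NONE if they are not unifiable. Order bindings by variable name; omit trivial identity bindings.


{y2 ↦ (s)}


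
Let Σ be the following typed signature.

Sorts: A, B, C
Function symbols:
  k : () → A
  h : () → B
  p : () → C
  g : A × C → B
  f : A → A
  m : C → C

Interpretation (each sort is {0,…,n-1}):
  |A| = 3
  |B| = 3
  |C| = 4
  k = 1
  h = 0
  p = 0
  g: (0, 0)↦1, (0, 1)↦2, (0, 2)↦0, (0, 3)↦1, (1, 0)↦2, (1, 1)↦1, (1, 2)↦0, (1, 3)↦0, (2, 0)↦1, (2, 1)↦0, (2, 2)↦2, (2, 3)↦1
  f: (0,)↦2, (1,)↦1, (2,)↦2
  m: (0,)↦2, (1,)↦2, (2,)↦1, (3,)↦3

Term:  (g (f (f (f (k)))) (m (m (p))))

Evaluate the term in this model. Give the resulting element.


  k = 1
  (f (k)) = f(1,) = 1
  (f (f (k))) = f(1,) = 1
  (f (f (f (k)))) = f(1,) = 1
  p = 0
  (m (p)) = m(0,) = 2
  (m (m (p))) = m(2,) = 1
  (g (f (f (f (k)))) (m (m (p)))) = g(1, 1) = 1

value = 1


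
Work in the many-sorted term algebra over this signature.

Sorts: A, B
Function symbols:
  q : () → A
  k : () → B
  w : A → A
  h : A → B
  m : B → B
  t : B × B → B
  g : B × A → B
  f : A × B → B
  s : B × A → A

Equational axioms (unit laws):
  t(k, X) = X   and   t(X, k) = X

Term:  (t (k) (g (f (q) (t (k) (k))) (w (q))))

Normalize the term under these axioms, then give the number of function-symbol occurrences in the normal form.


1. (t (k) (g (f (q) (t (k) (k))) (w (q))))  →  (g (f (q) (t (k) (k))) (w (q)))
2. (g (f (q) (t (k) (k))) (w (q)))  →  (g (f (q) (k)) (w (q)))
normal form: (g (f (q) (k)) (w (q)))

size = 6


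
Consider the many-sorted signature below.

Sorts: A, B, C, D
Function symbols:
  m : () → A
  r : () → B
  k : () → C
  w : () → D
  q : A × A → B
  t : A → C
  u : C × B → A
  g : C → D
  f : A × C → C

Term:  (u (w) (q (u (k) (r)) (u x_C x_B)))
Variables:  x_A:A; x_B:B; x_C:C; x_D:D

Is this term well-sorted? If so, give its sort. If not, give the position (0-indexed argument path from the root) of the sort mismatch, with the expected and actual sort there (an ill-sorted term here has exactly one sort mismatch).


  (w) : D
      (k) : C
      (r) : B
    (u (k) (r)) : A
      x_C : C
      x_B : B
    (u x_C x_B) : A
  (q (u (k) (r)) (u x_C x_B)) : B
(u (w) (q (u (k) (r)) (u x_C x_B))) : ✗ arg 0 at [0] has sort D, expected C

ill-sorted at position [0]: expected C, got D


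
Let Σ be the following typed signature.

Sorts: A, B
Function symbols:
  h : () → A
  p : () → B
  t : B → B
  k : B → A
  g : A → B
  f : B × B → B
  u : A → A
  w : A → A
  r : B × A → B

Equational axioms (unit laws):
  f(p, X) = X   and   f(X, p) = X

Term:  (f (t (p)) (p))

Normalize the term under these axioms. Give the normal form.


normal form = (t (p))

1. (f (t (p)) (p))  →  (t (p))


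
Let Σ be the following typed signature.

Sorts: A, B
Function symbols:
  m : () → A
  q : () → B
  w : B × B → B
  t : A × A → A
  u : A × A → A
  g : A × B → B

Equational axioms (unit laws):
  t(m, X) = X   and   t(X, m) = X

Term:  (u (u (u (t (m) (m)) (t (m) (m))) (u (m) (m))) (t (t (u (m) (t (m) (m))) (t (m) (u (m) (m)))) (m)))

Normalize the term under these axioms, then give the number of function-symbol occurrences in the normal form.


size = 15

1. (u (u (u (t (m) (m)) (t (m) (m))) (u (m) (m))) (t (t (u (m) (t (m) (m))) (t (m) (u (m) (m)))) (m)))  →  (u (u (u (m) (t (m) (m))) (u (m) (m))) (t (t (u (m) (t (m) (m))) (t (m) (u (m) (m)))) (m)))
2. (u (u (u (m) (t (m) (m))) (u (m) (m))) (t (t (u (m) (t (m) (m))) (t (m) (u (m) (m)))) (m)))  →  (u (u (u (m) (m)) (u (m) (m))) (t (t (u (m) (t (m) (m))) (t (m) (u (m) (m)))) (m)))
3. (u (u (u (m) (m)) (u (m) (m))) (t (t (u (m) (t (m) (m))) (t (m) (u (m) (m)))) (m)))  →  (u (u (u (m) (m)) (u (m) (m))) (t (u (m) (t (m) (m))) (t (m) (u (m) (m)))))
4. (u (u (u (m) (m)) (u (m) (m))) (t (u (m) (t (m) (m))) (t (m) (u (m) (m)))))  →  (u (u (u (m) (m)) (u (m) (m))) (t (u (m) (m)) (t (m) (u (m) (m)))))
5. (u (u (u (m) (m)) (u (m) (m))) (t (u (m) (m)) (t (m) (u (m) (m)))))  →  (u (u (u (m) (m)) (u (m) (m))) (t (u (m) (m)) (u (m) (m))))
normal form: (u (u (u (m) (m)) (u (m) (m))) (t (u (m) (m)) (u (m) (m))))


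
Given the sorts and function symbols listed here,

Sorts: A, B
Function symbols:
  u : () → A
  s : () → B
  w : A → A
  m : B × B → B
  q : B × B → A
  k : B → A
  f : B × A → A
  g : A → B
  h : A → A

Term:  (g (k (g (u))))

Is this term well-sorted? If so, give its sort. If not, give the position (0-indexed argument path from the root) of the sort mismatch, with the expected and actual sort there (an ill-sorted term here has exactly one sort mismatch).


      (u) : A
    (g (u)) : B
  (k (g (u))) : A
(g (k (g (u)))) : B

well-sorted; sort = B


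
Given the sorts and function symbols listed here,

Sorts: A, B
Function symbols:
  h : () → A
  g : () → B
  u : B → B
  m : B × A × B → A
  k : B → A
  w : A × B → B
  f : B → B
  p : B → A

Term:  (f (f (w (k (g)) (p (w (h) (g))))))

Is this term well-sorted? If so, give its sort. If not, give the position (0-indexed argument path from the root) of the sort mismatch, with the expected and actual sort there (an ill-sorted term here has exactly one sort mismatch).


        (g) : B
      (k (g)) : A
          (h) : A
          (g) : B
        (w (h) (g)) : B
      (p (w (h) (g))) : A
    (w (k (g)) (p (w (h) (g)))) : ✗ arg 1 at [0, 0, 1] has sort A, expected B

ill-sorted at position [0, 0, 1]: expected B, got A


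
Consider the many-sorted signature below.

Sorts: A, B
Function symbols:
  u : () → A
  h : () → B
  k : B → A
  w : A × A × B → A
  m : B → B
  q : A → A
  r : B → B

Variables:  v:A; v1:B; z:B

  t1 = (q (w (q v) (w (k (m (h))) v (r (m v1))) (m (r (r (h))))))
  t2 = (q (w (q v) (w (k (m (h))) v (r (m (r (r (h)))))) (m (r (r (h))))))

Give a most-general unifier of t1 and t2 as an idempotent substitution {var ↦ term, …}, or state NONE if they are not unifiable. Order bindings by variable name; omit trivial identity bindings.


{v1 ↦ (r (r (h)))}


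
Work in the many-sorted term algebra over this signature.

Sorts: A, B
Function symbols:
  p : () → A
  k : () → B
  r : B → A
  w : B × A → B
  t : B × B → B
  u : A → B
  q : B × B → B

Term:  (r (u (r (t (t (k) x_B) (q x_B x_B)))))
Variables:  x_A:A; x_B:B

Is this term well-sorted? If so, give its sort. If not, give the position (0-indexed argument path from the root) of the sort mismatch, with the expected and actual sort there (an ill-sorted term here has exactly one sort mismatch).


          (k) : B
          x_B : B
        (t (k) x_B) : B
          x_B : B
          x_B : B
        (q x_B x_B) : B
      (t (t (k) x_B) (q x_B x_B)) : B
    (r (t (t (k) x_B) (q x_B x_B))) : A
  (u (r (t (t (k) x_B) (q x_B x_B)))) : B
(r (u (r (t (t (k) x_B) (q x_B x_B))))) : A

well-sorted; sort = A


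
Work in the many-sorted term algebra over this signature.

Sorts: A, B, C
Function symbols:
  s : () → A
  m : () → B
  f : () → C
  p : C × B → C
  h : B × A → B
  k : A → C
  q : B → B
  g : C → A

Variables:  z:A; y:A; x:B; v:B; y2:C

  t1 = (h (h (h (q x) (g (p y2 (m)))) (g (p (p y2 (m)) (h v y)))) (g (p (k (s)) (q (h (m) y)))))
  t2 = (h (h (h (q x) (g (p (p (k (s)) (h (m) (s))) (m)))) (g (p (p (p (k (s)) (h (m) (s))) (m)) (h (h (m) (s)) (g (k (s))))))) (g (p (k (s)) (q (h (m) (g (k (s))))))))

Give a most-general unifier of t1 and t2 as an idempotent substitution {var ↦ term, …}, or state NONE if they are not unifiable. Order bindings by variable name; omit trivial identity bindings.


{v ↦ (h (m) (s)), y ↦ (g (k (s))), y2 ↦ (p (k (s)) (h (m) (s)))}


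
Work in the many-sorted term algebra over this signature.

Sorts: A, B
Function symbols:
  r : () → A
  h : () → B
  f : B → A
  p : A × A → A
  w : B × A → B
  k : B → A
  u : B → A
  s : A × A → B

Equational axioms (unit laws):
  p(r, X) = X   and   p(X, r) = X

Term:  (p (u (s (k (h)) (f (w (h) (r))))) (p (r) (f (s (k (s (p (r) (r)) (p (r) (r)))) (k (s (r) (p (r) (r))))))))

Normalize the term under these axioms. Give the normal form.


1. (p (u (s (k (h)) (f (w (h) (r))))) (p (r) (f (s (k (s (p (r) (r)) (p (r) (r)))) (k (s (r) (p (r) (r))))))))  →  (p (u (s (k (h)) (f (w (h) (r))))) (f (s (k (s (p (r) (r)) (p (r) (r)))) (k (s (r) (p (r) (r)))))))
2. (p (u (s (k (h)) (f (w (h) (r))))) (f (s (k (s (p (r) (r)) (p (r) (r)))) (k (s (r) (p (r) (r)))))))  →  (p (u (s (k (h)) (f (w (h) (r))))) (f (s (k (s (r) (p (r) (r)))) (k (s (r) (p (r) (r)))))))
3. (p (u (s (k (h)) (f (w (h) (r))))) (f (s (k (s (r) (p (r) (r)))) (k (s (r) (p (r) (r)))))))  →  (p (u (s (k (h)) (f (w (h) (r))))) (f (s (k (s (r) (r))) (k (s (r) (p (r) (r)))))))
4. (p (u (s (k (h)) (f (w (h) (r))))) (f (s (k (s (r) (r))) (k (s (r) (p (r) (r)))))))  →  (p (u (s (k (h)) (f (w (h) (r))))) (f (s (k (s (r) (r))) (k (s (r) (r))))))

normal form = (p (u (s (k (h)) (f (w (h) (r))))) (f (s (k (s (r) (r))) (k (s (r) (r))))))


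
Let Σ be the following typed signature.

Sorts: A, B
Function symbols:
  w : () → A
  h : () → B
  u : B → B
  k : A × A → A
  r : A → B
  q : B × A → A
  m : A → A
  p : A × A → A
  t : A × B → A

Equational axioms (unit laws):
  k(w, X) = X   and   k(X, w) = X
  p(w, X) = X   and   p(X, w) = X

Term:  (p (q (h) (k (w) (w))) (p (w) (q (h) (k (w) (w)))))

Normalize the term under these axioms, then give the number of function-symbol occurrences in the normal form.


1. (p (q (h) (k (w) (w))) (p (w) (q (h) (k (w) (w)))))  →  (p (q (h) (w)) (p (w) (q (h) (k (w) (w)))))
2. (p (q (h) (w)) (p (w) (q (h) (k (w) (w)))))  →  (p (q (h) (w)) (q (h) (k (w) (w))))
3. (p (q (h) (w)) (q (h) (k (w) (w))))  →  (p (q (h) (w)) (q (h) (w)))
normal form: (p (q (h) (w)) (q (h) (w)))

size = 7


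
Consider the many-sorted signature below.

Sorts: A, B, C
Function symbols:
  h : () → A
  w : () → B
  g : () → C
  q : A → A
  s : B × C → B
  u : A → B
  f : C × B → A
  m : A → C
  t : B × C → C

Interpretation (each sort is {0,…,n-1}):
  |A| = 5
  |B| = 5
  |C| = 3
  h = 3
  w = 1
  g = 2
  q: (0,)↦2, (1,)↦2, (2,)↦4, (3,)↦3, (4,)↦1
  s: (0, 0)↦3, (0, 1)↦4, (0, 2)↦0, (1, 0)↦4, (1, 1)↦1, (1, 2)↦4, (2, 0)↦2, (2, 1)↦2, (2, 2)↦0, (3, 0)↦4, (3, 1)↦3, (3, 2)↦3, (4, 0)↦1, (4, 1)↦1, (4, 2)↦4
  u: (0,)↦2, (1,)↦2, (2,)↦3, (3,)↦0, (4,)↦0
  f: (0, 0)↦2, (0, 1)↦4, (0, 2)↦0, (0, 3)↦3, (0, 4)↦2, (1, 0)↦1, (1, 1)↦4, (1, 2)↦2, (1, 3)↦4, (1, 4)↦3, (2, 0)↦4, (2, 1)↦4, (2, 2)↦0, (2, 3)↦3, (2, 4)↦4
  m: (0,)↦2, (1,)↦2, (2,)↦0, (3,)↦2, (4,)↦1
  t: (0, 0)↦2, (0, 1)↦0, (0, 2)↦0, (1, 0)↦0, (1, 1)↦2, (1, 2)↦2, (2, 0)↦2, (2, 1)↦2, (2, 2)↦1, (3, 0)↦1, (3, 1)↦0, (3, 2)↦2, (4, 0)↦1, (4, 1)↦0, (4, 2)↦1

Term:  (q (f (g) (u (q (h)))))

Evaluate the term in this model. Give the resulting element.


  g = 2
  h = 3
  (q (h)) = q(3,) = 3
  (u (q (h))) = u(3,) = 0
  (f (g) (u (q (h)))) = f(2, 0) = 4
  (q (f (g) (u (q (h))))) = q(4,) = 1

value = 1


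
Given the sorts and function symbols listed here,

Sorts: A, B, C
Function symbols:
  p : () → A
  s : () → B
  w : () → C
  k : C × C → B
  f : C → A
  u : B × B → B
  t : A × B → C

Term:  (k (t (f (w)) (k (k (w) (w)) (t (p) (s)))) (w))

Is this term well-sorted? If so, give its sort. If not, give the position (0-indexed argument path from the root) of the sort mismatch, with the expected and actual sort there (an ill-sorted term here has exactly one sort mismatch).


ill-sorted at position [0, 1, 0]: expected C, got B

      (w) : C
    (f (w)) : A
        (w) : C
        (w) : C
      (k (w) (w)) : B
        (p) : A
        (s) : B
      (t (p) (s)) : C
    (k (k (w) (w)) (t (p) (s))) : ✗ arg 0 at [0, 1, 0] has sort B, expected C
  (w) : C


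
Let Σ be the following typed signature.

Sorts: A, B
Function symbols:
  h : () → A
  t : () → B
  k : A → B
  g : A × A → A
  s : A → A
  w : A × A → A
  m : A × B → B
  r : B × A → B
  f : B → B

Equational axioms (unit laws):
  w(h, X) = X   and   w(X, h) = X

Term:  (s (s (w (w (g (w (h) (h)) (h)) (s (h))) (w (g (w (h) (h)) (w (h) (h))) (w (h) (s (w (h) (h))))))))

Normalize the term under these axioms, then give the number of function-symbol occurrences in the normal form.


size = 15

1. (s (s (w (w (g (w (h) (h)) (h)) (s (h))) (w (g (w (h) (h)) (w (h) (h))) (w (h) (s (w (h) (h))))))))  →  (s (s (w (w (g (h) (h)) (s (h))) (w (g (w (h) (h)) (w (h) (h))) (w (h) (s (w (h) (h))))))))
2. (s (s (w (w (g (h) (h)) (s (h))) (w (g (w (h) (h)) (w (h) (h))) (w (h) (s (w (h) (h))))))))  →  (s (s (w (w (g (h) (h)) (s (h))) (w (g (h) (w (h) (h))) (w (h) (s (w (h) (h))))))))
3. (s (s (w (w (g (h) (h)) (s (h))) (w (g (h) (w (h) (h))) (w (h) (s (w (h) (h))))))))  →  (s (s (w (w (g (h) (h)) (s (h))) (w (g (h) (h)) (w (h) (s (w (h) (h))))))))
4. (s (s (w (w (g (h) (h)) (s (h))) (w (g (h) (h)) (w (h) (s (w (h) (h))))))))  →  (s (s (w (w (g (h) (h)) (s (h))) (w (g (h) (h)) (s (w (h) (h)))))))
5. (s (s (w (w (g (h) (h)) (s (h))) (w (g (h) (h)) (s (w (h) (h)))))))  →  (s (s (w (w (g (h) (h)) (s (h))) (w (g (h) (h)) (s (h))))))
normal form: (s (s (w (w (g (h) (h)) (s (h))) (w (g (h) (h)) (s (h))))))


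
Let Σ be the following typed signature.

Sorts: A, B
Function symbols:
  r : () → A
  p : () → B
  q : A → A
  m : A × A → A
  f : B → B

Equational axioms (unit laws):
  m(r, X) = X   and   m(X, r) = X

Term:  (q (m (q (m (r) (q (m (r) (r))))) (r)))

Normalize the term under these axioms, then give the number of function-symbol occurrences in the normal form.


size = 4

1. (q (m (q (m (r) (q (m (r) (r))))) (r)))  →  (q (q (m (r) (q (m (r) (r))))))
2. (q (q (m (r) (q (m (r) (r))))))  →  (q (q (q (m (r) (r)))))
3. (q (q (q (m (r) (r)))))  →  (q (q (q (r))))
normal form: (q (q (q (r))))


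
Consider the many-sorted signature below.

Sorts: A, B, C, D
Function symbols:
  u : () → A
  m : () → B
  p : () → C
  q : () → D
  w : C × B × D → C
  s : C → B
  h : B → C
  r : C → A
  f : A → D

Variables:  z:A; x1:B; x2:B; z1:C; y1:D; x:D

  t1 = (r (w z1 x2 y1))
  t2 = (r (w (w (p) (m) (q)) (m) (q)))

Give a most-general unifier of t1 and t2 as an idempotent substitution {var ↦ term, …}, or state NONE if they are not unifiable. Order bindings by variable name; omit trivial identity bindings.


{x2 ↦ (m), y1 ↦ (q), z1 ↦ (w (p) (m) (q))}


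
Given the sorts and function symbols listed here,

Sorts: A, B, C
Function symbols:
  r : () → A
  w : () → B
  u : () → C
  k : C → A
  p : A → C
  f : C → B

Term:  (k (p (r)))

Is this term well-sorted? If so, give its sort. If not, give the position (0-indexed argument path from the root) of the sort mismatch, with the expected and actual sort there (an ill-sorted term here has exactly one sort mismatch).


    (r) : A
  (p (r)) : C
(k (p (r))) : A

well-sorted; sort = A


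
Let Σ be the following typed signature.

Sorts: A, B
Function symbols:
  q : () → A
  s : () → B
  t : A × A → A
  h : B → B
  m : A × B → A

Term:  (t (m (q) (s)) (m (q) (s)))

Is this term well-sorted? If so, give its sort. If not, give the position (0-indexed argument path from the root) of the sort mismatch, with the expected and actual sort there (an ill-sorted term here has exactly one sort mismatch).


well-sorted; sort = A

    (q) : A
    (s) : B
  (m (q) (s)) : A
    (q) : A
    (s) : B
  (m (q) (s)) : A
(t (m (q) (s)) (m (q) (s))) : A


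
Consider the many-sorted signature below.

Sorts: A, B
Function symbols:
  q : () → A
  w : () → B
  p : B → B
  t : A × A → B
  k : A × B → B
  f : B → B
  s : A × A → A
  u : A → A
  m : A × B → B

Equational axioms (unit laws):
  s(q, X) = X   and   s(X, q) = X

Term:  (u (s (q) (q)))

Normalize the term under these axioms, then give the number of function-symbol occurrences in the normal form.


1. (u (s (q) (q)))  →  (u (q))
normal form: (u (q))

size = 2


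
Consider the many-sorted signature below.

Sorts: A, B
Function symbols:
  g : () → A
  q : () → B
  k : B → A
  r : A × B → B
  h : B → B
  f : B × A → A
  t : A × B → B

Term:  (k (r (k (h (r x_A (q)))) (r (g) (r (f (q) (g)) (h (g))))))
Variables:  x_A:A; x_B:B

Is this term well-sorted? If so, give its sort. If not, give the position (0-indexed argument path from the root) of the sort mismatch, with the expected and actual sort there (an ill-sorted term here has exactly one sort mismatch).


          x_A : A
          (q) : B
        (r x_A (q)) : B
      (h (r x_A (q))) : B
    (k (h (r x_A (q)))) : A
      (g) : A
          (q) : B
          (g) : A
        (f (q) (g)) : A
          (g) : A
        (h (g)) : ✗ arg 0 at [0, 1, 1, 1, 0] has sort A, expected B

ill-sorted at position [0, 1, 1, 1, 0]: expected B, got A


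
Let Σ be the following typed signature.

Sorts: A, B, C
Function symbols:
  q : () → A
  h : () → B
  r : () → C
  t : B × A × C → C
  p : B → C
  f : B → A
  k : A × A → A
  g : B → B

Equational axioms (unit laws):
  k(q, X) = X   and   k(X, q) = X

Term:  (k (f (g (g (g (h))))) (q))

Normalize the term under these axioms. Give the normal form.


1. (k (f (g (g (g (h))))) (q))  →  (f (g (g (g (h)))))

normal form = (f (g (g (g (h)))))


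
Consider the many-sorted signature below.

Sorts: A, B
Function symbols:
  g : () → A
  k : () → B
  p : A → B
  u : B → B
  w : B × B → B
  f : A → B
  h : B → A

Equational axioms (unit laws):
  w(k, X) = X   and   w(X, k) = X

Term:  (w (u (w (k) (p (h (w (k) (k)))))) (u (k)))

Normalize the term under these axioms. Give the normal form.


1. (w (u (w (k) (p (h (w (k) (k)))))) (u (k)))  →  (w (u (p (h (w (k) (k))))) (u (k)))
2. (w (u (p (h (w (k) (k))))) (u (k)))  →  (w (u (p (h (k)))) (u (k)))

normal form = (w (u (p (h (k)))) (u (k)))


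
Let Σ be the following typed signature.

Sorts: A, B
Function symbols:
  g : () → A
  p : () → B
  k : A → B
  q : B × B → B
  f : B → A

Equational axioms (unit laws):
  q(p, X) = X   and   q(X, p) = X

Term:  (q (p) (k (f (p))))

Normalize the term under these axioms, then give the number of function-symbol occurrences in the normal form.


size = 3

1. (q (p) (k (f (p))))  →  (k (f (p)))
normal form: (k (f (p)))


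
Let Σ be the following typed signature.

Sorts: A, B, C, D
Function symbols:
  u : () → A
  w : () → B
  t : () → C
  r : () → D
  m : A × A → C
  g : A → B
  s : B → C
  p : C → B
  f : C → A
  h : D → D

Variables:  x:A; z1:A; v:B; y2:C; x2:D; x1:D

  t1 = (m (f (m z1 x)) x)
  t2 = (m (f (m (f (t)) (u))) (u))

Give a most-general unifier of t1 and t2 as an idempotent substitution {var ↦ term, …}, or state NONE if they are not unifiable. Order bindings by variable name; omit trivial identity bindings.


{x ↦ (u), z1 ↦ (f (t))}


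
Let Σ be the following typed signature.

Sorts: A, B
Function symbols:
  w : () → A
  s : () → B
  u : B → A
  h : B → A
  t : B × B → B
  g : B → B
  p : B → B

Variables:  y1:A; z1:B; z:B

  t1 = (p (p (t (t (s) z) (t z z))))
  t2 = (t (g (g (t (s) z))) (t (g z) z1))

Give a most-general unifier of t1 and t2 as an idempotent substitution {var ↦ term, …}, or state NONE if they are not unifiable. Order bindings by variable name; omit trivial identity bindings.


NONE (not unifiable)

head clash or occurs-check failure — not unifiable


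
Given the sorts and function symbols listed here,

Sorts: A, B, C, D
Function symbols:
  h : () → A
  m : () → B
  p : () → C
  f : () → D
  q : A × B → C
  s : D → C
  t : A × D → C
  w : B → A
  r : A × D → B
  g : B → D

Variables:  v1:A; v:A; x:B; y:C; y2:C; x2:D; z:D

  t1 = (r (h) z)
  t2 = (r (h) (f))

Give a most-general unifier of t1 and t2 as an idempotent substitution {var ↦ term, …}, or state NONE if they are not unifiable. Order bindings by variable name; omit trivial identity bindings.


{z ↦ (f)}


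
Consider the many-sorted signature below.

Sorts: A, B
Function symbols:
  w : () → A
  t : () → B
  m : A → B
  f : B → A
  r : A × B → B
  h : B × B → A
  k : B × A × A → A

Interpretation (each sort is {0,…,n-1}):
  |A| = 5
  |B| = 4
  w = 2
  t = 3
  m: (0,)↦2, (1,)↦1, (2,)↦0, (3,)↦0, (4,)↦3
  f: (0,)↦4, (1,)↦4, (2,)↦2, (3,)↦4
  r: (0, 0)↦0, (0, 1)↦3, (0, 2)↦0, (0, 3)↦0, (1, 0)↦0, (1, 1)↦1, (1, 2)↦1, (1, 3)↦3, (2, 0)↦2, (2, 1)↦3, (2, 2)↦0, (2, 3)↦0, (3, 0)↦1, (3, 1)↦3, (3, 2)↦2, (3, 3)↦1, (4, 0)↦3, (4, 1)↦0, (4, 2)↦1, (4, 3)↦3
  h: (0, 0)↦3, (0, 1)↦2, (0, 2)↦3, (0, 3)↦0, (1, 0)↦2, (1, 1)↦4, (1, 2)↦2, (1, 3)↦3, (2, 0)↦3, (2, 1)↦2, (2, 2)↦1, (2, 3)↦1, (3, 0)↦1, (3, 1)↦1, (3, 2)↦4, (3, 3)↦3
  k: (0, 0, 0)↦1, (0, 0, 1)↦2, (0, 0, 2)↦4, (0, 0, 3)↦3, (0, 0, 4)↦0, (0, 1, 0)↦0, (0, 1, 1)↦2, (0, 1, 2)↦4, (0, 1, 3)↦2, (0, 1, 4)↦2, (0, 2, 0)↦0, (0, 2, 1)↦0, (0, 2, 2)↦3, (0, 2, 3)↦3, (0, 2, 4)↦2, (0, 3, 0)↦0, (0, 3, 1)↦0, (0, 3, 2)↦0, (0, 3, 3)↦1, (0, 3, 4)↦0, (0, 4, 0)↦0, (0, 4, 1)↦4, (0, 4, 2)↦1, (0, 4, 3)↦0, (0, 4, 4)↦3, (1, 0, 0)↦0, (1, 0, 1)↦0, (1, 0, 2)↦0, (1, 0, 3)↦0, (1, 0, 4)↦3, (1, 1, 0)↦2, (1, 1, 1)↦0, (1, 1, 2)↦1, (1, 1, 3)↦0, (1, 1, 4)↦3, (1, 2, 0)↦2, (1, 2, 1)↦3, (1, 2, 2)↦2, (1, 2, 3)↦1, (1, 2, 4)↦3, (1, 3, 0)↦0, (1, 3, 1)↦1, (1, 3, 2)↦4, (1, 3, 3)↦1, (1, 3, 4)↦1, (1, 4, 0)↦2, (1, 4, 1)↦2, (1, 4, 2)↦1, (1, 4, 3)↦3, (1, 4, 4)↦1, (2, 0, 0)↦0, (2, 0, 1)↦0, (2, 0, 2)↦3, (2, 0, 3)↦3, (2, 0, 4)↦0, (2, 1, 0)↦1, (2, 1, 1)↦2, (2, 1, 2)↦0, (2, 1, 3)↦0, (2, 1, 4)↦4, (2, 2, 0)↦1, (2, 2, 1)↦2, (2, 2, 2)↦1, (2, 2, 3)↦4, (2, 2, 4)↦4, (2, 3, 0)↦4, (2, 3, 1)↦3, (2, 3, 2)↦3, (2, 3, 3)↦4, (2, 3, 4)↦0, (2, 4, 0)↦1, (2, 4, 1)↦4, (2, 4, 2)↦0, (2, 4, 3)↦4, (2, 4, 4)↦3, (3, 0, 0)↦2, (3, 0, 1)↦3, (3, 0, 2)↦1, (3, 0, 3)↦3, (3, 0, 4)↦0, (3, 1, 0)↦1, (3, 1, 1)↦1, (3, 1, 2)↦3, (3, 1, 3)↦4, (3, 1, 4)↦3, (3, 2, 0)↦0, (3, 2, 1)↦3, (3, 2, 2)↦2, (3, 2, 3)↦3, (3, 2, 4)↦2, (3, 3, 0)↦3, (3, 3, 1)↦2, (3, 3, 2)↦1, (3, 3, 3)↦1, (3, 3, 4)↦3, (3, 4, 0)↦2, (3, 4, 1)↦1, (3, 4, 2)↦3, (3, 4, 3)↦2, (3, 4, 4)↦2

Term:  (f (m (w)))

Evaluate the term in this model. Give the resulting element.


value = 4

  w = 2
  (m (w)) = m(2,) = 0
  (f (m (w))) = f(0,) = 4


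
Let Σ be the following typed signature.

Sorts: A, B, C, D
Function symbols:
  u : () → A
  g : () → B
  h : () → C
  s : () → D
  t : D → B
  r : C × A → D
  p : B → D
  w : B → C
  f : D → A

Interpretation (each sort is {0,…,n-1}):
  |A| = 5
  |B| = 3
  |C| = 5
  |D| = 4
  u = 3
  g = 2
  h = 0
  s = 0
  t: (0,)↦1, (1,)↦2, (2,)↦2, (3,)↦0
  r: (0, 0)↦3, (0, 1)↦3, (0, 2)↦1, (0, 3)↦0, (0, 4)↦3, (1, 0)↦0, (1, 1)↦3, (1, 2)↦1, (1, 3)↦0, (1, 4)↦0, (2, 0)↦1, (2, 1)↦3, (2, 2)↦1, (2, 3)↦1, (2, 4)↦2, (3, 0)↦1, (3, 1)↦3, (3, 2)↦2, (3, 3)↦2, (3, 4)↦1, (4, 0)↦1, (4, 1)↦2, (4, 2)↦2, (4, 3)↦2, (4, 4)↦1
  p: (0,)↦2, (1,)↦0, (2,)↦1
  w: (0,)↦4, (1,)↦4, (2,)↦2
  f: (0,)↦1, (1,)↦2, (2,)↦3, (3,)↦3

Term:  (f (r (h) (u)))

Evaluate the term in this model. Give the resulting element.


  h = 0
  u = 3
  (r (h) (u)) = r(0, 3) = 0
  (f (r (h) (u))) = f(0,) = 1

value = 1


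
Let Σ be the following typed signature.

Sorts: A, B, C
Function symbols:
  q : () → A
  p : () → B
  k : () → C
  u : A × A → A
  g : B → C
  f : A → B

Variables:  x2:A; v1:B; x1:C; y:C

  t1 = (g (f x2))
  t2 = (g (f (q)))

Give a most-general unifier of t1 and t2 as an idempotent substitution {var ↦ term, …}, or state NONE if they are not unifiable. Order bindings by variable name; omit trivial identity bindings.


{x2 ↦ (q)}


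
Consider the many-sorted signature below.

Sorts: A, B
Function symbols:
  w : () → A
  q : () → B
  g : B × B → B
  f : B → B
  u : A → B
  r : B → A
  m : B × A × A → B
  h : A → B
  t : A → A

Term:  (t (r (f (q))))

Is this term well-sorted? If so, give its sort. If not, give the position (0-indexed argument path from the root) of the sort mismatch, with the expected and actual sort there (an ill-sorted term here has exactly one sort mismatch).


well-sorted; sort = A

      (q) : B
    (f (q)) : B
  (r (f (q))) : A
(t (r (f (q)))) : A


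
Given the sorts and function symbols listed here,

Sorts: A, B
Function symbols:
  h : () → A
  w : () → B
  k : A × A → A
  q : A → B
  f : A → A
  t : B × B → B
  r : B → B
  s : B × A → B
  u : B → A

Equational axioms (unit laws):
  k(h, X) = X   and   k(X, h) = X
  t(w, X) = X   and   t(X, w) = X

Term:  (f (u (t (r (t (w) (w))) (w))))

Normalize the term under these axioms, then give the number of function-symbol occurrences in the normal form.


1. (f (u (t (r (t (w) (w))) (w))))  →  (f (u (r (t (w) (w)))))
2. (f (u (r (t (w) (w)))))  →  (f (u (r (w))))
normal form: (f (u (r (w))))

size = 4


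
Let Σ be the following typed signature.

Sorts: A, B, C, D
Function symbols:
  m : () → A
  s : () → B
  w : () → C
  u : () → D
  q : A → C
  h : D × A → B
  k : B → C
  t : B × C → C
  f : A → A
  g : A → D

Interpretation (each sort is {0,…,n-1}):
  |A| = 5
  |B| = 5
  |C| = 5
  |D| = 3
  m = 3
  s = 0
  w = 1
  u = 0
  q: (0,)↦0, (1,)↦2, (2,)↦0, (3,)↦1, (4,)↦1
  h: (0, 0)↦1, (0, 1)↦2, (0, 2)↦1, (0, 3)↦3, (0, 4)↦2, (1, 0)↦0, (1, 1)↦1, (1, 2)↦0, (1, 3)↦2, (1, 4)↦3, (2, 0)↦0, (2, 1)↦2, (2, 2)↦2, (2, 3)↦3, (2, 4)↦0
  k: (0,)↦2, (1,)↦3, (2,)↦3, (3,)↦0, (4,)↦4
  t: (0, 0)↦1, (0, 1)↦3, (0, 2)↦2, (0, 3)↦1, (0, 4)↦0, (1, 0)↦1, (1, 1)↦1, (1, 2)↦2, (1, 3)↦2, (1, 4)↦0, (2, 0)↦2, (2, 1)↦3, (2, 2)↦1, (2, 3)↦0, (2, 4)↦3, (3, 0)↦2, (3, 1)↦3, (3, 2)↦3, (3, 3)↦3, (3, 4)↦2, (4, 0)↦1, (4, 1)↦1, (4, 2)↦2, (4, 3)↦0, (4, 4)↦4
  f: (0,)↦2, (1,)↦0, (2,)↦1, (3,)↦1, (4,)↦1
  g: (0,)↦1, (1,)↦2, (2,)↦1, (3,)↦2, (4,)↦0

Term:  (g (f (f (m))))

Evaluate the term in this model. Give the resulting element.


  m = 3
  (f (m)) = f(3,) = 1
  (f (f (m))) = f(1,) = 0
  (g (f (f (m)))) = g(0,) = 1

value = 1


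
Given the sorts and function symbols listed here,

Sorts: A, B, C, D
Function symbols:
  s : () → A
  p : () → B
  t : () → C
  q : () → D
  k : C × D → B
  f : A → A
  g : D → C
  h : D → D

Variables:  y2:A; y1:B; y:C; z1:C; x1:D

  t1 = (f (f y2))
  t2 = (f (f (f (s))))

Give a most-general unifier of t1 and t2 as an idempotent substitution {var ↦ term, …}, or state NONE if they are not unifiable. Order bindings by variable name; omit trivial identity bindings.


{y2 ↦ (f (s))}


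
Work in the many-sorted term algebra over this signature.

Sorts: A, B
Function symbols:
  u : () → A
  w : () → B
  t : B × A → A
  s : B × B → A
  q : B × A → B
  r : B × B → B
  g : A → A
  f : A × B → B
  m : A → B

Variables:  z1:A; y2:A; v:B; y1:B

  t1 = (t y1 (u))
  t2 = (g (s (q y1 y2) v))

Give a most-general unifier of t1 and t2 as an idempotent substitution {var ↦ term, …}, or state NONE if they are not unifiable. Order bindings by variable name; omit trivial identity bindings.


head clash or occurs-check failure — not unifiable

NONE (not unifiable)


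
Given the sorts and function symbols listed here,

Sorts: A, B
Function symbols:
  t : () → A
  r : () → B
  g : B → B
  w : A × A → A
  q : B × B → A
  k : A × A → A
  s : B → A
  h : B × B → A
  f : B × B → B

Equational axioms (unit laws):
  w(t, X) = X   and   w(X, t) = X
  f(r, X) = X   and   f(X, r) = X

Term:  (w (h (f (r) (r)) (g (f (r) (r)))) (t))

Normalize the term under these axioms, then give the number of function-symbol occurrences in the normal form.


size = 4

1. (w (h (f (r) (r)) (g (f (r) (r)))) (t))  →  (h (f (r) (r)) (g (f (r) (r))))
2. (h (f (r) (r)) (g (f (r) (r))))  →  (h (r) (g (f (r) (r))))
3. (h (r) (g (f (r) (r))))  →  (h (r) (g (r)))
normal form: (h (r) (g (r)))


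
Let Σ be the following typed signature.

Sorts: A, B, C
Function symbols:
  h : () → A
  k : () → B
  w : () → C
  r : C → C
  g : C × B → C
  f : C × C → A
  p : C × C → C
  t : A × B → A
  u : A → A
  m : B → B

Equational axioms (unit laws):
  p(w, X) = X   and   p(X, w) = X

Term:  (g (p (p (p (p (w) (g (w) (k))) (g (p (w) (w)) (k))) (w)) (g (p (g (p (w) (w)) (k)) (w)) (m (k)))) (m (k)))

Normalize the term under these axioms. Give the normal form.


normal form = (g (p (p (g (w) (k)) (g (w) (k))) (g (g (w) (k)) (m (k)))) (m (k)))

1. (g (p (p (p (p (w) (g (w) (k))) (g (p (w) (w)) (k))) (w)) (g (p (g (p (w) (w)) (k)) (w)) (m (k)))) (m (k)))  →  (g (p (p (p (w) (g (w) (k))) (g (p (w) (w)) (k))) (g (p (g (p (w) (w)) (k)) (w)) (m (k)))) (m (k)))
2. (g (p (p (p (w) (g (w) (k))) (g (p (w) (w)) (k))) (g (p (g (p (w) (w)) (k)) (w)) (m (k)))) (m (k)))  →  (g (p (p (g (w) (k)) (g (p (w) (w)) (k))) (g (p (g (p (w) (w)) (k)) (w)) (m (k)))) (m (k)))
3. (g (p (p (g (w) (k)) (g (p (w) (w)) (k))) (g (p (g (p (w) (w)) (k)) (w)) (m (k)))) (m (k)))  →  (g (p (p (g (w) (k)) (g (w) (k))) (g (p (g (p (w) (w)) (k)) (w)) (m (k)))) (m (k)))
4. (g (p (p (g (w) (k)) (g (w) (k))) (g (p (g (p (w) (w)) (k)) (w)) (m (k)))) (m (k)))  →  (g (p (p (g (w) (k)) (g (w) (k))) (g (g (p (w) (w)) (k)) (m (k)))) (m (k)))
5. (g (p (p (g (w) (k)) (g (w) (k))) (g (g (p (w) (w)) (k)) (m (k)))) (m (k)))  →  (g (p (p (g (w) (k)) (g (w) (k))) (g (g (w) (k)) (m (k)))) (m (k)))


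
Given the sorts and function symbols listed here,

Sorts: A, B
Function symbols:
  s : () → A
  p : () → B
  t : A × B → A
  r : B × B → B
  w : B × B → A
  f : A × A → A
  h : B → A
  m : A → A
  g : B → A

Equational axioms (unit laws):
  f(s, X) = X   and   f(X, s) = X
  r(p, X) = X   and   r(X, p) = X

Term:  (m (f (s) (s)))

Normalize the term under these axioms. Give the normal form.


1. (m (f (s) (s)))  →  (m (s))

normal form = (m (s))


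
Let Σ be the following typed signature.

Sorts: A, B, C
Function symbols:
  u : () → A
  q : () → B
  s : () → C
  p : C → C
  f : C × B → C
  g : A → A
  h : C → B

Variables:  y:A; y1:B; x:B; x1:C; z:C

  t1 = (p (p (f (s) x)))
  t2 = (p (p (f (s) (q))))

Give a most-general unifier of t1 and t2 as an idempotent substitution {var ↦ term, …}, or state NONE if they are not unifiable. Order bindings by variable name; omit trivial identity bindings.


{x ↦ (q)}


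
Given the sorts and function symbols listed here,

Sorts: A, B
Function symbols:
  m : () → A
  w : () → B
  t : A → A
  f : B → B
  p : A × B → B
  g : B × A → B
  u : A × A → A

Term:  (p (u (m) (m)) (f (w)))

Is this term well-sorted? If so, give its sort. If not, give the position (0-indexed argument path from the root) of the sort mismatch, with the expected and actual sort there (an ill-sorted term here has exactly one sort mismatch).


well-sorted; sort = B

    (m) : A
    (m) : A
  (u (m) (m)) : A
    (w) : B
  (f (w)) : B
(p (u (m) (m)) (f (w))) : B


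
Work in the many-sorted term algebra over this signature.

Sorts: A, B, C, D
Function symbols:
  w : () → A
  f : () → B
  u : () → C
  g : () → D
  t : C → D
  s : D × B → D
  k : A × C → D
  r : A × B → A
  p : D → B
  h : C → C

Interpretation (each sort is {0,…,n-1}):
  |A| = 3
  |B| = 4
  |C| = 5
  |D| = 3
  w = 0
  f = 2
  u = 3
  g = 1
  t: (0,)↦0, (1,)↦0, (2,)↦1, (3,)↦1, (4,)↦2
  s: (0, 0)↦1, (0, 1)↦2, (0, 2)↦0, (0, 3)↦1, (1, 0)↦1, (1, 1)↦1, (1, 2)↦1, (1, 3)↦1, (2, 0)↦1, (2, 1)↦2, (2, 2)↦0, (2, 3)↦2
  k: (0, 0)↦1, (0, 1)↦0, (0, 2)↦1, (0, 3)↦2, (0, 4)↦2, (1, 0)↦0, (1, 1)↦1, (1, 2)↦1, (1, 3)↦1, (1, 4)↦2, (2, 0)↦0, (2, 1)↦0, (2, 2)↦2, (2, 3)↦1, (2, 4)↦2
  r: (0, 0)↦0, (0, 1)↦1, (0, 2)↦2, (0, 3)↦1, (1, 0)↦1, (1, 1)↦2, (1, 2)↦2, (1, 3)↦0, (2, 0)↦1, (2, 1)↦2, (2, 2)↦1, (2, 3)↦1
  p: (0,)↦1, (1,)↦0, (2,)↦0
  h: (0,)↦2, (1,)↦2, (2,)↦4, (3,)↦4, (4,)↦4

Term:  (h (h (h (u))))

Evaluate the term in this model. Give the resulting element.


  u = 3
  (h (u)) = h(3,) = 4
  (h (h (u))) = h(4,) = 4
  (h (h (h (u)))) = h(4,) = 4

value = 4


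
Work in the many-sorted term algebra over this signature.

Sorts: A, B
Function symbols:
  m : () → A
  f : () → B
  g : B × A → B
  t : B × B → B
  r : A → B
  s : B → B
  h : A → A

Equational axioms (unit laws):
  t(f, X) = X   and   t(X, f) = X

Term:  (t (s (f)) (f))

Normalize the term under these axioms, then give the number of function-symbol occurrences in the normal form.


1. (t (s (f)) (f))  →  (s (f))
normal form: (s (f))

size = 2


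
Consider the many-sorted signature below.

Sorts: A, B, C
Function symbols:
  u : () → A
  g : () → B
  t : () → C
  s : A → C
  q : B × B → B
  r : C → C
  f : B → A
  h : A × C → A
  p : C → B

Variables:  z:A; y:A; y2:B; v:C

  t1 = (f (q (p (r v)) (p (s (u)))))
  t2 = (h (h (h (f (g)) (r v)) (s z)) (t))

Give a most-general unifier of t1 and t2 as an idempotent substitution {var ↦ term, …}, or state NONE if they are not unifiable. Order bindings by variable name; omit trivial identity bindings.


head clash or occurs-check failure — not unifiable

NONE (not unifiable)


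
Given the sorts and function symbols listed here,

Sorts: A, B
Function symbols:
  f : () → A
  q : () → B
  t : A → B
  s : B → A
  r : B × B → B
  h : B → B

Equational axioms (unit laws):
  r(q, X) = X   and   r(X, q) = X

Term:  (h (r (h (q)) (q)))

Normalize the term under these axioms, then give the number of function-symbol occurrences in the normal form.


size = 3

1. (h (r (h (q)) (q)))  →  (h (h (q)))
normal form: (h (h (q)))


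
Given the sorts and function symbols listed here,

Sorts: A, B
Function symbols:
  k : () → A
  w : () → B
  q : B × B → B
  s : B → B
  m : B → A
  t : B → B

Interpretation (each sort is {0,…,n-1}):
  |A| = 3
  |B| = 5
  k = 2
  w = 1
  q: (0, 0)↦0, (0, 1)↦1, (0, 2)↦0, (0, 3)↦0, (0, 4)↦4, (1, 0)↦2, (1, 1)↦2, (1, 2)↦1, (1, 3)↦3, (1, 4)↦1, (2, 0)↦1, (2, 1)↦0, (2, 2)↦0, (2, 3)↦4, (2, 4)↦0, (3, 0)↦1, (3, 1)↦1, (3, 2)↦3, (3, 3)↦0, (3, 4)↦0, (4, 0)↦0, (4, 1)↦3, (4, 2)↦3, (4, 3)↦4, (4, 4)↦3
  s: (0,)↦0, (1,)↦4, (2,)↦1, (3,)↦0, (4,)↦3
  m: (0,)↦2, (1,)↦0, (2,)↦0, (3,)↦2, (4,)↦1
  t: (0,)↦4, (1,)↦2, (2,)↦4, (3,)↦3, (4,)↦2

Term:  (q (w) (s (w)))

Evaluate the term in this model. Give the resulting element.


  w = 1
  w = 1
  (s (w)) = s(1,) = 4
  (q (w) (s (w))) = q(1, 4) = 1

value = 1


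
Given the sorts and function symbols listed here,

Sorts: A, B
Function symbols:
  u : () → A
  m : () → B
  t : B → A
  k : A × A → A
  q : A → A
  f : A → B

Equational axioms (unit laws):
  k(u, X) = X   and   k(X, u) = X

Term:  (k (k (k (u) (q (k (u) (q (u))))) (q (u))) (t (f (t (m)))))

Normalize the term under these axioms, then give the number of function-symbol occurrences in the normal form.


1. (k (k (k (u) (q (k (u) (q (u))))) (q (u))) (t (f (t (m)))))  →  (k (k (q (k (u) (q (u)))) (q (u))) (t (f (t (m)))))
2. (k (k (q (k (u) (q (u)))) (q (u))) (t (f (t (m)))))  →  (k (k (q (q (u))) (q (u))) (t (f (t (m)))))
normal form: (k (k (q (q (u))) (q (u))) (t (f (t (m)))))

size = 11


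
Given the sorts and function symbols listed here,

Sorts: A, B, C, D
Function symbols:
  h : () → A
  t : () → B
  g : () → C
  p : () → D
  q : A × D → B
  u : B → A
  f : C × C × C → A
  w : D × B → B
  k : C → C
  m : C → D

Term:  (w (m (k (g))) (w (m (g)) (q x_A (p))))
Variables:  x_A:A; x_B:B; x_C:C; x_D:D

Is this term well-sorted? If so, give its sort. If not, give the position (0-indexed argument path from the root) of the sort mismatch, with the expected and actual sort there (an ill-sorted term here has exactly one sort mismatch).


well-sorted; sort = B

      (g) : C
    (k (g)) : C
  (m (k (g))) : D
      (g) : C
    (m (g)) : D
      x_A : A
      (p) : D
    (q x_A (p)) : B
  (w (m (g)) (q x_A (p))) : B
(w (m (k (g))) (w (m (g)) (q x_A (p)))) : B


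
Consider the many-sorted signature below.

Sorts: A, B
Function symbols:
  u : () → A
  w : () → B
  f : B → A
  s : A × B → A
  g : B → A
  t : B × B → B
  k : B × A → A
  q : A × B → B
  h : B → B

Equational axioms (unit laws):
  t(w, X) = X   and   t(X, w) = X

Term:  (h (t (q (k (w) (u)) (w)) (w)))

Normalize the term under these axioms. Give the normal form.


1. (h (t (q (k (w) (u)) (w)) (w)))  →  (h (q (k (w) (u)) (w)))

normal form = (h (q (k (w) (u)) (w)))


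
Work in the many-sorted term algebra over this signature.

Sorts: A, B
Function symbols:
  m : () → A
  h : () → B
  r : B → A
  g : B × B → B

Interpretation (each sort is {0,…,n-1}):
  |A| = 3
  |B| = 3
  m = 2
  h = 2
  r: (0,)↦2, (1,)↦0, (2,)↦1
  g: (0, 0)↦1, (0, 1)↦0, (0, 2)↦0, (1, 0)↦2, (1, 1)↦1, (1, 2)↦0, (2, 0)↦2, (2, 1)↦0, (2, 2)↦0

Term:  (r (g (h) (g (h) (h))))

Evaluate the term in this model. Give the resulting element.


value = 1

  h = 2
  h = 2
  h = 2
  (g (h) (h)) = g(2, 2) = 0
  (g (h) (g (h) (h))) = g(2, 0) = 2
  (r (g (h) (g (h) (h)))) = r(2,) = 1


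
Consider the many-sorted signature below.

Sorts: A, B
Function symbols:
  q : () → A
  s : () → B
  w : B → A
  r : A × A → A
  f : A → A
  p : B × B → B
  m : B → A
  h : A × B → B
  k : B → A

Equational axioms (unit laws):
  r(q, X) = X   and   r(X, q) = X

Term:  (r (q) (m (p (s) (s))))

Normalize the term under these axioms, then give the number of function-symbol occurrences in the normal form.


size = 4

1. (r (q) (m (p (s) (s))))  →  (m (p (s) (s)))
normal form: (m (p (s) (s)))


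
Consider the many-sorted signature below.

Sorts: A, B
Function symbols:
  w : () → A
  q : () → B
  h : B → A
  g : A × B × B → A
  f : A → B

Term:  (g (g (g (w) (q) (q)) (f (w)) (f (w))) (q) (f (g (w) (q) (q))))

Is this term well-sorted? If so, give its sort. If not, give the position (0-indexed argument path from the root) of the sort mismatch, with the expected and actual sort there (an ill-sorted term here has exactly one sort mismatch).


well-sorted; sort = A

      (w) : A
      (q) : B
      (q) : B
    (g (w) (q) (q)) : A
      (w) : A
    (f (w)) : B
      (w) : A
    (f (w)) : B
  (g (g (w) (q) (q)) (f (w)) (f (w))) : A
  (q) : B
      (w) : A
      (q) : B
      (q) : B
    (g (w) (q) (q)) : A
  (f (g (w) (q) (q))) : B
(g (g (g (w) (q) (q)) (f (w)) (f (w))) (q) (f (g (w) (q) (q)))) : A


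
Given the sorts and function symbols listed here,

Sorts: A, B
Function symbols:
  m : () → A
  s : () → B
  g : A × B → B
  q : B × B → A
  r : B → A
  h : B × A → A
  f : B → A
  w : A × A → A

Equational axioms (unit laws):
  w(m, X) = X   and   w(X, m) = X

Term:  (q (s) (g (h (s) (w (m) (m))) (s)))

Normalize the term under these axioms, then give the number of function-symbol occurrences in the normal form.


1. (q (s) (g (h (s) (w (m) (m))) (s)))  →  (q (s) (g (h (s) (m)) (s)))
normal form: (q (s) (g (h (s) (m)) (s)))

size = 7
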